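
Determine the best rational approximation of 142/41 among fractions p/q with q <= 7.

Expand x = 142/41 as a continued fraction with the Euclidean algorithm:
  142 = 3*41 + 19, so a_0 = 3.
  41 = 2*19 + 3, so a_1 = 2.
  19 = 6*3 + 1, so a_2 = 6.
  3 = 3*1 + 0, so a_3 = 3.
so x = [3; 2, 6, 3].
Convergents (p_i = a_i*p_{i-1} + p_{i-2}, q_i = a_i*q_{i-1} + q_{i-2} with p_{-2}=0, p_{-1}=1, q_{-2}=1, q_{-1}=0), until the denominator exceeds 7:
  i=0: a_0=3, p_0 = 3*1 + 0 = 3, q_0 = 3*0 + 1 = 1.
  i=1: a_1=2, p_1 = 2*3 + 1 = 7, q_1 = 2*1 + 0 = 2.
  i=2: a_2=6, p_2 = 6*7 + 3 = 45, q_2 = 6*2 + 1 = 13.
q_2 = 13 > 7, so the last convergent with denominator <= 7 is p_1/q_1 = 7/2.
The closest fraction with denominator <= 7 is either p_1/q_1 or the intermediate fraction (k*p_1 + p_0)/(k*q_1 + q_0) with the largest k >= 1 whose denominator stays <= 7; these approach x as k grows, and every other convergent or intermediate fraction in range is farther away.
Largest k: floor((7 - q_0)/q_1) = floor((7 - 1)/2) = 3.
That gives (3*7 + 3)/(3*2 + 1) = 24/7.
Compare the errors: |x - 7/2| = |142*2 - 7*41|/(41*2) = 3/82, and |x - 24/7| = |142*7 - 24*41|/(41*7) = 10/287.
Cross-multiplying, 10*82 = 820 < 861 = 3*287, so 10/287 is smaller: the intermediate fraction 24/7 is closer to x than 7/2.

24/7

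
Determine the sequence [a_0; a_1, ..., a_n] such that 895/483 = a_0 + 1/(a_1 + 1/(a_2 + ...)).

[1; 1, 5, 1, 4, 14]

Run the Euclidean algorithm on 895 and 483; the successive quotients are the partial quotients a_0, a_1, ... (each step inverts the fractional part left over by the previous one):
  895 = 1*483 + 412, so a_0 = 1.
  483 = 1*412 + 71, so a_1 = 1.
  412 = 5*71 + 57, so a_2 = 5.
  71 = 1*57 + 14, so a_3 = 1.
  57 = 4*14 + 1, so a_4 = 4.
  14 = 14*1 + 0, so a_5 = 14.
The remainder reaches 0 after 6 divisions, so the expansion has 6 partial quotients, read off in order.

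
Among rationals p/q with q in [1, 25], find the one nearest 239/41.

Expand x = 239/41 as a continued fraction with the Euclidean algorithm:
  239 = 5*41 + 34, so a_0 = 5.
  41 = 1*34 + 7, so a_1 = 1.
  34 = 4*7 + 6, so a_2 = 4.
  7 = 1*6 + 1, so a_3 = 1.
  6 = 6*1 + 0, so a_4 = 6.
so x = [5; 1, 4, 1, 6].
Convergents (p_i = a_i*p_{i-1} + p_{i-2}, q_i = a_i*q_{i-1} + q_{i-2} with p_{-2}=0, p_{-1}=1, q_{-2}=1, q_{-1}=0), until the denominator exceeds 25:
  i=0: a_0=5, p_0 = 5*1 + 0 = 5, q_0 = 5*0 + 1 = 1.
  i=1: a_1=1, p_1 = 1*5 + 1 = 6, q_1 = 1*1 + 0 = 1.
  i=2: a_2=4, p_2 = 4*6 + 5 = 29, q_2 = 4*1 + 1 = 5.
  i=3: a_3=1, p_3 = 1*29 + 6 = 35, q_3 = 1*5 + 1 = 6.
  i=4: a_4=6, p_4 = 6*35 + 29 = 239, q_4 = 6*6 + 5 = 41.
q_4 = 41 > 25, so the last convergent with denominator <= 25 is p_3/q_3 = 35/6.
The closest fraction with denominator <= 25 is either p_3/q_3 or the intermediate fraction (k*p_3 + p_2)/(k*q_3 + q_2) with the largest k >= 1 whose denominator stays <= 25; these approach x as k grows, and every other convergent or intermediate fraction in range is farther away.
Largest k: floor((25 - q_2)/q_3) = floor((25 - 5)/6) = 3.
That gives (3*35 + 29)/(3*6 + 5) = 134/23.
Compare the errors: |x - 35/6| = |239*6 - 35*41|/(41*6) = 1/246, and |x - 134/23| = |239*23 - 134*41|/(41*23) = 3/943.
Cross-multiplying, 3*246 = 738 < 943 = 1*943, so 3/943 is smaller: the intermediate fraction 134/23 is closer to x than 35/6.

134/23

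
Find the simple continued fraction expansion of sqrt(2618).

Write x_i = (sqrt(2618) + m_i)/d_i with (m_0, d_0) = (0, 1). a_0 = floor(sqrt(2618)) = 51, since 51^2 = 2601 <= 2618 < 2704 = 52^2.
Iterate m_{i+1} = d_i*a_i - m_i, d_{i+1} = (2618 - m_{i+1}^2)/d_i, a_{i+1} = floor((a_0 + m_{i+1})/d_{i+1}):
  m_1 = 1*51 - 0 = 51, d_1 = (2618 - 51^2)/1 = 17/1 = 17, a_1 = floor((51 + 51)/17) = 6.
  m_2 = 17*6 - 51 = 51, d_2 = (2618 - 51^2)/17 = 17/17 = 1, a_2 = floor((51 + 51)/1) = 102.
  m_3 = 1*102 - 51 = 51, d_3 = (2618 - 51^2)/1 = 17/1 = 17: (m_3, d_3) = (m_1, d_1) = (51, 17), so from here the quotients repeat a_1, a_2; the period length is 2.
Hence the expansion of sqrt(2618) is a_0 = 51 followed by the repeating block 6, 102 (period 2).

[51; (6, 102)]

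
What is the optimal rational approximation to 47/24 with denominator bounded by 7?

2/1

Expand x = 47/24 as a continued fraction with the Euclidean algorithm:
  47 = 1*24 + 23, so a_0 = 1.
  24 = 1*23 + 1, so a_1 = 1.
  23 = 23*1 + 0, so a_2 = 23.
so x = [1; 1, 23].
Convergents (p_i = a_i*p_{i-1} + p_{i-2}, q_i = a_i*q_{i-1} + q_{i-2} with p_{-2}=0, p_{-1}=1, q_{-2}=1, q_{-1}=0), until the denominator exceeds 7:
  i=0: a_0=1, p_0 = 1*1 + 0 = 1, q_0 = 1*0 + 1 = 1.
  i=1: a_1=1, p_1 = 1*1 + 1 = 2, q_1 = 1*1 + 0 = 1.
  i=2: a_2=23, p_2 = 23*2 + 1 = 47, q_2 = 23*1 + 1 = 24.
q_2 = 24 > 7, so the last convergent with denominator <= 7 is p_1/q_1 = 2/1.
The closest fraction with denominator <= 7 is either p_1/q_1 or the intermediate fraction (k*p_1 + p_0)/(k*q_1 + q_0) with the largest k >= 1 whose denominator stays <= 7; these approach x as k grows, and every other convergent or intermediate fraction in range is farther away.
Largest k: floor((7 - q_0)/q_1) = floor((7 - 1)/1) = 6.
That gives (6*2 + 1)/(6*1 + 1) = 13/7.
Compare the errors: |x - 2/1| = |47*1 - 2*24|/(24*1) = 1/24, and |x - 13/7| = |47*7 - 13*24|/(24*7) = 17/168.
Cross-multiplying, 1*168 = 168 < 408 = 17*24, so 1/24 is smaller: the convergent 2/1 is closer to x than 13/7.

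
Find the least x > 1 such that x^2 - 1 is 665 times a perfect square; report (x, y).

(x, y) = (13719, 532)

First expand sqrt(665) as a continued fraction. With x_i = (sqrt(665) + m_i)/d_i and (m_0, d_0) = (0, 1): a_0 = floor(sqrt(665)) = 25, since 25^2 = 625 <= 665 < 676 = 26^2.
Iterate m_{i+1} = d_i*a_i - m_i, d_{i+1} = (665 - m_{i+1}^2)/d_i, a_{i+1} = floor((a_0 + m_{i+1})/d_{i+1}):
  m_1 = 1*25 - 0 = 25, d_1 = (665 - 25^2)/1 = 40/1 = 40, a_1 = floor((25 + 25)/40) = 1.
  m_2 = 40*1 - 25 = 15, d_2 = (665 - 15^2)/40 = 440/40 = 11, a_2 = floor((25 + 15)/11) = 3.
  m_3 = 11*3 - 15 = 18, d_3 = (665 - 18^2)/11 = 341/11 = 31, a_3 = floor((25 + 18)/31) = 1.
  m_4 = 31*1 - 18 = 13, d_4 = (665 - 13^2)/31 = 496/31 = 16, a_4 = floor((25 + 13)/16) = 2.
  m_5 = 16*2 - 13 = 19, d_5 = (665 - 19^2)/16 = 304/16 = 19, a_5 = floor((25 + 19)/19) = 2.
  m_6 = 19*2 - 19 = 19, d_6 = (665 - 19^2)/19 = 304/19 = 16, a_6 = floor((25 + 19)/16) = 2.
  m_7 = 16*2 - 19 = 13, d_7 = (665 - 13^2)/16 = 496/16 = 31, a_7 = floor((25 + 13)/31) = 1.
  m_8 = 31*1 - 13 = 18, d_8 = (665 - 18^2)/31 = 341/31 = 11, a_8 = floor((25 + 18)/11) = 3.
  m_9 = 11*3 - 18 = 15, d_9 = (665 - 15^2)/11 = 440/11 = 40, a_9 = floor((25 + 15)/40) = 1.
  m_10 = 40*1 - 15 = 25, d_10 = (665 - 25^2)/40 = 40/40 = 1, a_10 = floor((25 + 25)/1) = 50.
  m_11 = 1*50 - 25 = 25, d_11 = (665 - 25^2)/1 = 40/1 = 40: (m_11, d_11) = (m_1, d_1) = (25, 40), so from here the quotients repeat a_1, ..., a_10; the period length is 10.
So sqrt(665) = [25; (1, 3, 1, 2, 2, 2, 1, 3, 1, 50)] with period length k = 10.
k is even, so the fundamental solution of x^2 - 665y^2 = 1 is (p_{k-1}, q_{k-1}) = (p_9, q_9); compute convergents through index 9.
Convergents (p_i = a_i*p_{i-1} + p_{i-2}, q_i = a_i*q_{i-1} + q_{i-2} with p_{-2}=0, p_{-1}=1, q_{-2}=1, q_{-1}=0):
  i=0: a_0=25, p_0 = 25*1 + 0 = 25, q_0 = 25*0 + 1 = 1.
  i=1: a_1=1, p_1 = 1*25 + 1 = 26, q_1 = 1*1 + 0 = 1.
  i=2: a_2=3, p_2 = 3*26 + 25 = 103, q_2 = 3*1 + 1 = 4.
  i=3: a_3=1, p_3 = 1*103 + 26 = 129, q_3 = 1*4 + 1 = 5.
  i=4: a_4=2, p_4 = 2*129 + 103 = 361, q_4 = 2*5 + 4 = 14.
  i=5: a_5=2, p_5 = 2*361 + 129 = 851, q_5 = 2*14 + 5 = 33.
  i=6: a_6=2, p_6 = 2*851 + 361 = 2063, q_6 = 2*33 + 14 = 80.
  i=7: a_7=1, p_7 = 1*2063 + 851 = 2914, q_7 = 1*80 + 33 = 113.
  i=8: a_8=3, p_8 = 3*2914 + 2063 = 10805, q_8 = 3*113 + 80 = 419.
  i=9: a_9=1, p_9 = 1*10805 + 2914 = 13719, q_9 = 1*419 + 113 = 532.
Check: 13719^2 - 665*532^2 = 188210961 - 188210960 = 1, so (x, y) = (13719, 532) solves the equation, and by the theorem it is the least positive solution.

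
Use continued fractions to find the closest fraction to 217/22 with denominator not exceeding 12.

69/7

Expand x = 217/22 as a continued fraction with the Euclidean algorithm:
  217 = 9*22 + 19, so a_0 = 9.
  22 = 1*19 + 3, so a_1 = 1.
  19 = 6*3 + 1, so a_2 = 6.
  3 = 3*1 + 0, so a_3 = 3.
so x = [9; 1, 6, 3].
Convergents (p_i = a_i*p_{i-1} + p_{i-2}, q_i = a_i*q_{i-1} + q_{i-2} with p_{-2}=0, p_{-1}=1, q_{-2}=1, q_{-1}=0), until the denominator exceeds 12:
  i=0: a_0=9, p_0 = 9*1 + 0 = 9, q_0 = 9*0 + 1 = 1.
  i=1: a_1=1, p_1 = 1*9 + 1 = 10, q_1 = 1*1 + 0 = 1.
  i=2: a_2=6, p_2 = 6*10 + 9 = 69, q_2 = 6*1 + 1 = 7.
  i=3: a_3=3, p_3 = 3*69 + 10 = 217, q_3 = 3*7 + 1 = 22.
q_3 = 22 > 12, so the last convergent with denominator <= 12 is p_2/q_2 = 69/7.
The closest fraction with denominator <= 12 is either p_2/q_2 or the intermediate fraction (k*p_2 + p_1)/(k*q_2 + q_1) with the largest k >= 1 whose denominator stays <= 12; these approach x as k grows, and every other convergent or intermediate fraction in range is farther away.
Largest k: floor((12 - q_1)/q_2) = floor((12 - 1)/7) = 1.
That gives (1*69 + 10)/(1*7 + 1) = 79/8.
Compare the errors: |x - 69/7| = |217*7 - 69*22|/(22*7) = 1/154, and |x - 79/8| = |217*8 - 79*22|/(22*8) = 2/176.
Cross-multiplying, 1*176 = 176 < 308 = 2*154, so 1/154 is smaller: the convergent 69/7 is closer to x than 79/8.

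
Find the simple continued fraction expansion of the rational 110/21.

[5; 4, 5]

Run the Euclidean algorithm on 110 and 21; the successive quotients are the partial quotients a_0, a_1, ... (each step inverts the fractional part left over by the previous one):
  110 = 5*21 + 5, so a_0 = 5.
  21 = 4*5 + 1, so a_1 = 4.
  5 = 5*1 + 0, so a_2 = 5.
The remainder reaches 0 after 3 divisions, so the expansion has 3 partial quotients, read off in order.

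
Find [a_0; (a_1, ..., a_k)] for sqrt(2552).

Write x_i = (sqrt(2552) + m_i)/d_i with (m_0, d_0) = (0, 1). a_0 = floor(sqrt(2552)) = 50, since 50^2 = 2500 <= 2552 < 2601 = 51^2.
Iterate m_{i+1} = d_i*a_i - m_i, d_{i+1} = (2552 - m_{i+1}^2)/d_i, a_{i+1} = floor((a_0 + m_{i+1})/d_{i+1}):
  m_1 = 1*50 - 0 = 50, d_1 = (2552 - 50^2)/1 = 52/1 = 52, a_1 = floor((50 + 50)/52) = 1.
  m_2 = 52*1 - 50 = 2, d_2 = (2552 - 2^2)/52 = 2548/52 = 49, a_2 = floor((50 + 2)/49) = 1.
  m_3 = 49*1 - 2 = 47, d_3 = (2552 - 47^2)/49 = 343/49 = 7, a_3 = floor((50 + 47)/7) = 13.
  m_4 = 7*13 - 47 = 44, d_4 = (2552 - 44^2)/7 = 616/7 = 88, a_4 = floor((50 + 44)/88) = 1.
  m_5 = 88*1 - 44 = 44, d_5 = (2552 - 44^2)/88 = 616/88 = 7, a_5 = floor((50 + 44)/7) = 13.
  m_6 = 7*13 - 44 = 47, d_6 = (2552 - 47^2)/7 = 343/7 = 49, a_6 = floor((50 + 47)/49) = 1.
  m_7 = 49*1 - 47 = 2, d_7 = (2552 - 2^2)/49 = 2548/49 = 52, a_7 = floor((50 + 2)/52) = 1.
  m_8 = 52*1 - 2 = 50, d_8 = (2552 - 50^2)/52 = 52/52 = 1, a_8 = floor((50 + 50)/1) = 100.
  m_9 = 1*100 - 50 = 50, d_9 = (2552 - 50^2)/1 = 52/1 = 52: (m_9, d_9) = (m_1, d_1) = (50, 52), so from here the quotients repeat a_1, ..., a_8; the period length is 8.
Hence the expansion of sqrt(2552) is a_0 = 50 followed by the repeating block 1, 1, 13, 1, 13, 1, 1, 100 (period 8).

[50; (1, 1, 13, 1, 13, 1, 1, 100)]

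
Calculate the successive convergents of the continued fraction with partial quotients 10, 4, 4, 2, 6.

10/1, 41/4, 174/17, 389/38, 2508/245

Using the convergent recurrence p_i = a_i*p_{i-1} + p_{i-2}, q_i = a_i*q_{i-1} + q_{i-2} with p_{-2}=0, p_{-1}=1, q_{-2}=1, q_{-1}=0:
  i=0: a_0=10, p_0 = 10*1 + 0 = 10, q_0 = 10*0 + 1 = 1.
  i=1: a_1=4, p_1 = 4*10 + 1 = 41, q_1 = 4*1 + 0 = 4.
  i=2: a_2=4, p_2 = 4*41 + 10 = 174, q_2 = 4*4 + 1 = 17.
  i=3: a_3=2, p_3 = 2*174 + 41 = 389, q_3 = 2*17 + 4 = 38.
  i=4: a_4=6, p_4 = 6*389 + 174 = 2508, q_4 = 6*38 + 17 = 245.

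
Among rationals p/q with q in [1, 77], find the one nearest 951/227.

243/58

Expand x = 951/227 as a continued fraction with the Euclidean algorithm:
  951 = 4*227 + 43, so a_0 = 4.
  227 = 5*43 + 12, so a_1 = 5.
  43 = 3*12 + 7, so a_2 = 3.
  12 = 1*7 + 5, so a_3 = 1.
  7 = 1*5 + 2, so a_4 = 1.
  5 = 2*2 + 1, so a_5 = 2.
  2 = 2*1 + 0, so a_6 = 2.
so x = [4; 5, 3, 1, 1, 2, 2].
Convergents (p_i = a_i*p_{i-1} + p_{i-2}, q_i = a_i*q_{i-1} + q_{i-2} with p_{-2}=0, p_{-1}=1, q_{-2}=1, q_{-1}=0), until the denominator exceeds 77:
  i=0: a_0=4, p_0 = 4*1 + 0 = 4, q_0 = 4*0 + 1 = 1.
  i=1: a_1=5, p_1 = 5*4 + 1 = 21, q_1 = 5*1 + 0 = 5.
  i=2: a_2=3, p_2 = 3*21 + 4 = 67, q_2 = 3*5 + 1 = 16.
  i=3: a_3=1, p_3 = 1*67 + 21 = 88, q_3 = 1*16 + 5 = 21.
  i=4: a_4=1, p_4 = 1*88 + 67 = 155, q_4 = 1*21 + 16 = 37.
  i=5: a_5=2, p_5 = 2*155 + 88 = 398, q_5 = 2*37 + 21 = 95.
q_5 = 95 > 77, so the last convergent with denominator <= 77 is p_4/q_4 = 155/37.
The closest fraction with denominator <= 77 is either p_4/q_4 or the intermediate fraction (k*p_4 + p_3)/(k*q_4 + q_3) with the largest k >= 1 whose denominator stays <= 77; these approach x as k grows, and every other convergent or intermediate fraction in range is farther away.
Largest k: floor((77 - q_3)/q_4) = floor((77 - 21)/37) = 1.
That gives (1*155 + 88)/(1*37 + 21) = 243/58.
Compare the errors: |x - 155/37| = |951*37 - 155*227|/(227*37) = 2/8399, and |x - 243/58| = |951*58 - 243*227|/(227*58) = 3/13166.
Cross-multiplying, 3*8399 = 25197 < 26332 = 2*13166, so 3/13166 is smaller: the intermediate fraction 243/58 is closer to x than 155/37.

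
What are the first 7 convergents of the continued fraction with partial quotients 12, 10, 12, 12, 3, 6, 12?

Using the convergent recurrence p_i = a_i*p_{i-1} + p_{i-2}, q_i = a_i*q_{i-1} + q_{i-2} with p_{-2}=0, p_{-1}=1, q_{-2}=1, q_{-1}=0:
  i=0: a_0=12, p_0 = 12*1 + 0 = 12, q_0 = 12*0 + 1 = 1.
  i=1: a_1=10, p_1 = 10*12 + 1 = 121, q_1 = 10*1 + 0 = 10.
  i=2: a_2=12, p_2 = 12*121 + 12 = 1464, q_2 = 12*10 + 1 = 121.
  i=3: a_3=12, p_3 = 12*1464 + 121 = 17689, q_3 = 12*121 + 10 = 1462.
  i=4: a_4=3, p_4 = 3*17689 + 1464 = 54531, q_4 = 3*1462 + 121 = 4507.
  i=5: a_5=6, p_5 = 6*54531 + 17689 = 344875, q_5 = 6*4507 + 1462 = 28504.
  i=6: a_6=12, p_6 = 12*344875 + 54531 = 4193031, q_6 = 12*28504 + 4507 = 346555.

12/1, 121/10, 1464/121, 17689/1462, 54531/4507, 344875/28504, 4193031/346555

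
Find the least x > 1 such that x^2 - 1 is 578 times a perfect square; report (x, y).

(x, y) = (577, 24)

First expand sqrt(578) as a continued fraction. With x_i = (sqrt(578) + m_i)/d_i and (m_0, d_0) = (0, 1): a_0 = floor(sqrt(578)) = 24, since 24^2 = 576 <= 578 < 625 = 25^2.
Iterate m_{i+1} = d_i*a_i - m_i, d_{i+1} = (578 - m_{i+1}^2)/d_i, a_{i+1} = floor((a_0 + m_{i+1})/d_{i+1}):
  m_1 = 1*24 - 0 = 24, d_1 = (578 - 24^2)/1 = 2/1 = 2, a_1 = floor((24 + 24)/2) = 24.
  m_2 = 2*24 - 24 = 24, d_2 = (578 - 24^2)/2 = 2/2 = 1, a_2 = floor((24 + 24)/1) = 48.
  m_3 = 1*48 - 24 = 24, d_3 = (578 - 24^2)/1 = 2/1 = 2: (m_3, d_3) = (m_1, d_1) = (24, 2), so from here the quotients repeat a_1, a_2; the period length is 2.
So sqrt(578) = [24; (24, 48)] with period length k = 2.
k is even, so the fundamental solution of x^2 - 578y^2 = 1 is (p_{k-1}, q_{k-1}) = (p_1, q_1); compute convergents through index 1.
Convergents (p_i = a_i*p_{i-1} + p_{i-2}, q_i = a_i*q_{i-1} + q_{i-2} with p_{-2}=0, p_{-1}=1, q_{-2}=1, q_{-1}=0):
  i=0: a_0=24, p_0 = 24*1 + 0 = 24, q_0 = 24*0 + 1 = 1.
  i=1: a_1=24, p_1 = 24*24 + 1 = 577, q_1 = 24*1 + 0 = 24.
Check: 577^2 - 578*24^2 = 332929 - 332928 = 1, so (x, y) = (577, 24) solves the equation, and by the theorem it is the least positive solution.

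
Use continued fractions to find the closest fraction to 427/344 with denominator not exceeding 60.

36/29

Expand x = 427/344 as a continued fraction with the Euclidean algorithm:
  427 = 1*344 + 83, so a_0 = 1.
  344 = 4*83 + 12, so a_1 = 4.
  83 = 6*12 + 11, so a_2 = 6.
  12 = 1*11 + 1, so a_3 = 1.
  11 = 11*1 + 0, so a_4 = 11.
so x = [1; 4, 6, 1, 11].
Convergents (p_i = a_i*p_{i-1} + p_{i-2}, q_i = a_i*q_{i-1} + q_{i-2} with p_{-2}=0, p_{-1}=1, q_{-2}=1, q_{-1}=0), until the denominator exceeds 60:
  i=0: a_0=1, p_0 = 1*1 + 0 = 1, q_0 = 1*0 + 1 = 1.
  i=1: a_1=4, p_1 = 4*1 + 1 = 5, q_1 = 4*1 + 0 = 4.
  i=2: a_2=6, p_2 = 6*5 + 1 = 31, q_2 = 6*4 + 1 = 25.
  i=3: a_3=1, p_3 = 1*31 + 5 = 36, q_3 = 1*25 + 4 = 29.
  i=4: a_4=11, p_4 = 11*36 + 31 = 427, q_4 = 11*29 + 25 = 344.
q_4 = 344 > 60, so the last convergent with denominator <= 60 is p_3/q_3 = 36/29.
The closest fraction with denominator <= 60 is either p_3/q_3 or the intermediate fraction (k*p_3 + p_2)/(k*q_3 + q_2) with the largest k >= 1 whose denominator stays <= 60; these approach x as k grows, and every other convergent or intermediate fraction in range is farther away.
Largest k: floor((60 - q_2)/q_3) = floor((60 - 25)/29) = 1.
That gives (1*36 + 31)/(1*29 + 25) = 67/54.
Compare the errors: |x - 36/29| = |427*29 - 36*344|/(344*29) = 1/9976, and |x - 67/54| = |427*54 - 67*344|/(344*54) = 10/18576.
Cross-multiplying, 1*18576 = 18576 < 99760 = 10*9976, so 1/9976 is smaller: the convergent 36/29 is closer to x than 67/54.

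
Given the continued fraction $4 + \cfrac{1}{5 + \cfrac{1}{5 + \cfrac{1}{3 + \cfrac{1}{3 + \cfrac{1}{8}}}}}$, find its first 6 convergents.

Using the convergent recurrence p_i = a_i*p_{i-1} + p_{i-2}, q_i = a_i*q_{i-1} + q_{i-2} with p_{-2}=0, p_{-1}=1, q_{-2}=1, q_{-1}=0:
  i=0: a_0=4, p_0 = 4*1 + 0 = 4, q_0 = 4*0 + 1 = 1.
  i=1: a_1=5, p_1 = 5*4 + 1 = 21, q_1 = 5*1 + 0 = 5.
  i=2: a_2=5, p_2 = 5*21 + 4 = 109, q_2 = 5*5 + 1 = 26.
  i=3: a_3=3, p_3 = 3*109 + 21 = 348, q_3 = 3*26 + 5 = 83.
  i=4: a_4=3, p_4 = 3*348 + 109 = 1153, q_4 = 3*83 + 26 = 275.
  i=5: a_5=8, p_5 = 8*1153 + 348 = 9572, q_5 = 8*275 + 83 = 2283.

4/1, 21/5, 109/26, 348/83, 1153/275, 9572/2283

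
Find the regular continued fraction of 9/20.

Run the Euclidean algorithm on 9 and 20; the successive quotients are the partial quotients a_0, a_1, ... (each step inverts the fractional part left over by the previous one):
  9 = 0*20 + 9, so a_0 = 0.
  20 = 2*9 + 2, so a_1 = 2.
  9 = 4*2 + 1, so a_2 = 4.
  2 = 2*1 + 0, so a_3 = 2.
The remainder reaches 0 after 4 divisions, so the expansion has 4 partial quotients, read off in order.

[0; 2, 4, 2]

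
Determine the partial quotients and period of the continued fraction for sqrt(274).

[16; (1, 1, 4, 4, 1, 1, 32)]

Write x_i = (sqrt(274) + m_i)/d_i with (m_0, d_0) = (0, 1). a_0 = floor(sqrt(274)) = 16, since 16^2 = 256 <= 274 < 289 = 17^2.
Iterate m_{i+1} = d_i*a_i - m_i, d_{i+1} = (274 - m_{i+1}^2)/d_i, a_{i+1} = floor((a_0 + m_{i+1})/d_{i+1}):
  m_1 = 1*16 - 0 = 16, d_1 = (274 - 16^2)/1 = 18/1 = 18, a_1 = floor((16 + 16)/18) = 1.
  m_2 = 18*1 - 16 = 2, d_2 = (274 - 2^2)/18 = 270/18 = 15, a_2 = floor((16 + 2)/15) = 1.
  m_3 = 15*1 - 2 = 13, d_3 = (274 - 13^2)/15 = 105/15 = 7, a_3 = floor((16 + 13)/7) = 4.
  m_4 = 7*4 - 13 = 15, d_4 = (274 - 15^2)/7 = 49/7 = 7, a_4 = floor((16 + 15)/7) = 4.
  m_5 = 7*4 - 15 = 13, d_5 = (274 - 13^2)/7 = 105/7 = 15, a_5 = floor((16 + 13)/15) = 1.
  m_6 = 15*1 - 13 = 2, d_6 = (274 - 2^2)/15 = 270/15 = 18, a_6 = floor((16 + 2)/18) = 1.
  m_7 = 18*1 - 2 = 16, d_7 = (274 - 16^2)/18 = 18/18 = 1, a_7 = floor((16 + 16)/1) = 32.
  m_8 = 1*32 - 16 = 16, d_8 = (274 - 16^2)/1 = 18/1 = 18: (m_8, d_8) = (m_1, d_1) = (16, 18), so from here the quotients repeat a_1, ..., a_7; the period length is 7.
Hence the expansion of sqrt(274) is a_0 = 16 followed by the repeating block 1, 1, 4, 4, 1, 1, 32 (period 7).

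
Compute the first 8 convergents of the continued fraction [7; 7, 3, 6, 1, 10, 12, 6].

Using the convergent recurrence p_i = a_i*p_{i-1} + p_{i-2}, q_i = a_i*q_{i-1} + q_{i-2} with p_{-2}=0, p_{-1}=1, q_{-2}=1, q_{-1}=0:
  i=0: a_0=7, p_0 = 7*1 + 0 = 7, q_0 = 7*0 + 1 = 1.
  i=1: a_1=7, p_1 = 7*7 + 1 = 50, q_1 = 7*1 + 0 = 7.
  i=2: a_2=3, p_2 = 3*50 + 7 = 157, q_2 = 3*7 + 1 = 22.
  i=3: a_3=6, p_3 = 6*157 + 50 = 992, q_3 = 6*22 + 7 = 139.
  i=4: a_4=1, p_4 = 1*992 + 157 = 1149, q_4 = 1*139 + 22 = 161.
  i=5: a_5=10, p_5 = 10*1149 + 992 = 12482, q_5 = 10*161 + 139 = 1749.
  i=6: a_6=12, p_6 = 12*12482 + 1149 = 150933, q_6 = 12*1749 + 161 = 21149.
  i=7: a_7=6, p_7 = 6*150933 + 12482 = 918080, q_7 = 6*21149 + 1749 = 128643.

7/1, 50/7, 157/22, 992/139, 1149/161, 12482/1749, 150933/21149, 918080/128643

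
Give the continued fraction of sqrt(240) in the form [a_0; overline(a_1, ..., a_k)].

Write x_i = (sqrt(240) + m_i)/d_i with (m_0, d_0) = (0, 1). a_0 = floor(sqrt(240)) = 15, since 15^2 = 225 <= 240 < 256 = 16^2.
Iterate m_{i+1} = d_i*a_i - m_i, d_{i+1} = (240 - m_{i+1}^2)/d_i, a_{i+1} = floor((a_0 + m_{i+1})/d_{i+1}):
  m_1 = 1*15 - 0 = 15, d_1 = (240 - 15^2)/1 = 15/1 = 15, a_1 = floor((15 + 15)/15) = 2.
  m_2 = 15*2 - 15 = 15, d_2 = (240 - 15^2)/15 = 15/15 = 1, a_2 = floor((15 + 15)/1) = 30.
  m_3 = 1*30 - 15 = 15, d_3 = (240 - 15^2)/1 = 15/1 = 15: (m_3, d_3) = (m_1, d_1) = (15, 15), so from here the quotients repeat a_1, a_2; the period length is 2.
Hence the expansion of sqrt(240) is a_0 = 15 followed by the repeating block 2, 30 (period 2).

[15; overline(2, 30)]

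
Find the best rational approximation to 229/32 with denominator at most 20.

136/19

Expand x = 229/32 as a continued fraction with the Euclidean algorithm:
  229 = 7*32 + 5, so a_0 = 7.
  32 = 6*5 + 2, so a_1 = 6.
  5 = 2*2 + 1, so a_2 = 2.
  2 = 2*1 + 0, so a_3 = 2.
so x = [7; 6, 2, 2].
Convergents (p_i = a_i*p_{i-1} + p_{i-2}, q_i = a_i*q_{i-1} + q_{i-2} with p_{-2}=0, p_{-1}=1, q_{-2}=1, q_{-1}=0), until the denominator exceeds 20:
  i=0: a_0=7, p_0 = 7*1 + 0 = 7, q_0 = 7*0 + 1 = 1.
  i=1: a_1=6, p_1 = 6*7 + 1 = 43, q_1 = 6*1 + 0 = 6.
  i=2: a_2=2, p_2 = 2*43 + 7 = 93, q_2 = 2*6 + 1 = 13.
  i=3: a_3=2, p_3 = 2*93 + 43 = 229, q_3 = 2*13 + 6 = 32.
q_3 = 32 > 20, so the last convergent with denominator <= 20 is p_2/q_2 = 93/13.
The closest fraction with denominator <= 20 is either p_2/q_2 or the intermediate fraction (k*p_2 + p_1)/(k*q_2 + q_1) with the largest k >= 1 whose denominator stays <= 20; these approach x as k grows, and every other convergent or intermediate fraction in range is farther away.
Largest k: floor((20 - q_1)/q_2) = floor((20 - 6)/13) = 1.
That gives (1*93 + 43)/(1*13 + 6) = 136/19.
Compare the errors: |x - 93/13| = |229*13 - 93*32|/(32*13) = 1/416, and |x - 136/19| = |229*19 - 136*32|/(32*19) = 1/608.
Cross-multiplying, 1*416 = 416 < 608 = 1*608, so 1/608 is smaller: the intermediate fraction 136/19 is closer to x than 93/13.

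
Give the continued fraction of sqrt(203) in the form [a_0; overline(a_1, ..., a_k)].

Write x_i = (sqrt(203) + m_i)/d_i with (m_0, d_0) = (0, 1). a_0 = floor(sqrt(203)) = 14, since 14^2 = 196 <= 203 < 225 = 15^2.
Iterate m_{i+1} = d_i*a_i - m_i, d_{i+1} = (203 - m_{i+1}^2)/d_i, a_{i+1} = floor((a_0 + m_{i+1})/d_{i+1}):
  m_1 = 1*14 - 0 = 14, d_1 = (203 - 14^2)/1 = 7/1 = 7, a_1 = floor((14 + 14)/7) = 4.
  m_2 = 7*4 - 14 = 14, d_2 = (203 - 14^2)/7 = 7/7 = 1, a_2 = floor((14 + 14)/1) = 28.
  m_3 = 1*28 - 14 = 14, d_3 = (203 - 14^2)/1 = 7/1 = 7: (m_3, d_3) = (m_1, d_1) = (14, 7), so from here the quotients repeat a_1, a_2; the period length is 2.
Hence the expansion of sqrt(203) is a_0 = 14 followed by the repeating block 4, 28 (period 2).

[14; overline(4, 28)]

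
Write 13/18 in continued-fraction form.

[0; 1, 2, 1, 1, 2]

Run the Euclidean algorithm on 13 and 18; the successive quotients are the partial quotients a_0, a_1, ... (each step inverts the fractional part left over by the previous one):
  13 = 0*18 + 13, so a_0 = 0.
  18 = 1*13 + 5, so a_1 = 1.
  13 = 2*5 + 3, so a_2 = 2.
  5 = 1*3 + 2, so a_3 = 1.
  3 = 1*2 + 1, so a_4 = 1.
  2 = 2*1 + 0, so a_5 = 2.
The remainder reaches 0 after 6 divisions, so the expansion has 6 partial quotients, read off in order.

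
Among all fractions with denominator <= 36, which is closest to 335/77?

87/20

Expand x = 335/77 as a continued fraction with the Euclidean algorithm:
  335 = 4*77 + 27, so a_0 = 4.
  77 = 2*27 + 23, so a_1 = 2.
  27 = 1*23 + 4, so a_2 = 1.
  23 = 5*4 + 3, so a_3 = 5.
  4 = 1*3 + 1, so a_4 = 1.
  3 = 3*1 + 0, so a_5 = 3.
so x = [4; 2, 1, 5, 1, 3].
Convergents (p_i = a_i*p_{i-1} + p_{i-2}, q_i = a_i*q_{i-1} + q_{i-2} with p_{-2}=0, p_{-1}=1, q_{-2}=1, q_{-1}=0), until the denominator exceeds 36:
  i=0: a_0=4, p_0 = 4*1 + 0 = 4, q_0 = 4*0 + 1 = 1.
  i=1: a_1=2, p_1 = 2*4 + 1 = 9, q_1 = 2*1 + 0 = 2.
  i=2: a_2=1, p_2 = 1*9 + 4 = 13, q_2 = 1*2 + 1 = 3.
  i=3: a_3=5, p_3 = 5*13 + 9 = 74, q_3 = 5*3 + 2 = 17.
  i=4: a_4=1, p_4 = 1*74 + 13 = 87, q_4 = 1*17 + 3 = 20.
  i=5: a_5=3, p_5 = 3*87 + 74 = 335, q_5 = 3*20 + 17 = 77.
q_5 = 77 > 36, so the last convergent with denominator <= 36 is p_4/q_4 = 87/20.
The closest fraction with denominator <= 36 is either p_4/q_4 or the intermediate fraction (k*p_4 + p_3)/(k*q_4 + q_3) with the largest k >= 1 whose denominator stays <= 36; these approach x as k grows, and every other convergent or intermediate fraction in range is farther away.
Largest k: floor((36 - q_3)/q_4) = floor((36 - 17)/20) = 0.
Since k = 0, no intermediate fraction beyond p_4/q_4 has denominator <= 36, so the convergent 87/20 is the closest (its error is |335*20 - 87*77|/(77*20) = 1/1540).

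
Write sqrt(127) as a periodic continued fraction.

Write x_i = (sqrt(127) + m_i)/d_i with (m_0, d_0) = (0, 1). a_0 = floor(sqrt(127)) = 11, since 11^2 = 121 <= 127 < 144 = 12^2.
Iterate m_{i+1} = d_i*a_i - m_i, d_{i+1} = (127 - m_{i+1}^2)/d_i, a_{i+1} = floor((a_0 + m_{i+1})/d_{i+1}):
  m_1 = 1*11 - 0 = 11, d_1 = (127 - 11^2)/1 = 6/1 = 6, a_1 = floor((11 + 11)/6) = 3.
  m_2 = 6*3 - 11 = 7, d_2 = (127 - 7^2)/6 = 78/6 = 13, a_2 = floor((11 + 7)/13) = 1.
  m_3 = 13*1 - 7 = 6, d_3 = (127 - 6^2)/13 = 91/13 = 7, a_3 = floor((11 + 6)/7) = 2.
  m_4 = 7*2 - 6 = 8, d_4 = (127 - 8^2)/7 = 63/7 = 9, a_4 = floor((11 + 8)/9) = 2.
  m_5 = 9*2 - 8 = 10, d_5 = (127 - 10^2)/9 = 27/9 = 3, a_5 = floor((11 + 10)/3) = 7.
  m_6 = 3*7 - 10 = 11, d_6 = (127 - 11^2)/3 = 6/3 = 2, a_6 = floor((11 + 11)/2) = 11.
  m_7 = 2*11 - 11 = 11, d_7 = (127 - 11^2)/2 = 6/2 = 3, a_7 = floor((11 + 11)/3) = 7.
  m_8 = 3*7 - 11 = 10, d_8 = (127 - 10^2)/3 = 27/3 = 9, a_8 = floor((11 + 10)/9) = 2.
  m_9 = 9*2 - 10 = 8, d_9 = (127 - 8^2)/9 = 63/9 = 7, a_9 = floor((11 + 8)/7) = 2.
  m_10 = 7*2 - 8 = 6, d_10 = (127 - 6^2)/7 = 91/7 = 13, a_10 = floor((11 + 6)/13) = 1.
  m_11 = 13*1 - 6 = 7, d_11 = (127 - 7^2)/13 = 78/13 = 6, a_11 = floor((11 + 7)/6) = 3.
  m_12 = 6*3 - 7 = 11, d_12 = (127 - 11^2)/6 = 6/6 = 1, a_12 = floor((11 + 11)/1) = 22.
  m_13 = 1*22 - 11 = 11, d_13 = (127 - 11^2)/1 = 6/1 = 6: (m_13, d_13) = (m_1, d_1) = (11, 6), so from here the quotients repeat a_1, ..., a_12; the period length is 12.
Hence the expansion of sqrt(127) is a_0 = 11 followed by the repeating block 3, 1, 2, 2, 7, 11, 7, 2, 2, 1, 3, 22 (period 12).

[11; (3, 1, 2, 2, 7, 11, 7, 2, 2, 1, 3, 22)]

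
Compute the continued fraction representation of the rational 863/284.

[3; 25, 1, 4, 2]

Run the Euclidean algorithm on 863 and 284; the successive quotients are the partial quotients a_0, a_1, ... (each step inverts the fractional part left over by the previous one):
  863 = 3*284 + 11, so a_0 = 3.
  284 = 25*11 + 9, so a_1 = 25.
  11 = 1*9 + 2, so a_2 = 1.
  9 = 4*2 + 1, so a_3 = 4.
  2 = 2*1 + 0, so a_4 = 2.
The remainder reaches 0 after 5 divisions, so the expansion has 5 partial quotients, read off in order.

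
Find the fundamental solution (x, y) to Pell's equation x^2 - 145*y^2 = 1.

(x, y) = (289, 24)

First expand sqrt(145) as a continued fraction. With x_i = (sqrt(145) + m_i)/d_i and (m_0, d_0) = (0, 1): a_0 = floor(sqrt(145)) = 12, since 12^2 = 144 <= 145 < 169 = 13^2.
Iterate m_{i+1} = d_i*a_i - m_i, d_{i+1} = (145 - m_{i+1}^2)/d_i, a_{i+1} = floor((a_0 + m_{i+1})/d_{i+1}):
  m_1 = 1*12 - 0 = 12, d_1 = (145 - 12^2)/1 = 1/1 = 1, a_1 = floor((12 + 12)/1) = 24.
  m_2 = 1*24 - 12 = 12, d_2 = (145 - 12^2)/1 = 1/1 = 1: (m_2, d_2) = (m_1, d_1) = (12, 1), so from here the quotient a_1 repeats; the period length is 1.
So sqrt(145) = [12; (24)] with period length k = 1.
k is odd, so (p_{k-1}, q_{k-1}) only solves x^2 - 145y^2 = -1 and the fundamental solution of x^2 - 145y^2 = 1 is (p_{2k-1}, q_{2k-1}) = (p_1, q_1); compute convergents through index 1, running through the period twice.
Convergents (p_i = a_i*p_{i-1} + p_{i-2}, q_i = a_i*q_{i-1} + q_{i-2} with p_{-2}=0, p_{-1}=1, q_{-2}=1, q_{-1}=0):
  i=0: a_0=12, p_0 = 12*1 + 0 = 12, q_0 = 12*0 + 1 = 1.
  i=1: a_1=24, p_1 = 24*12 + 1 = 289, q_1 = 24*1 + 0 = 24.
Indeed p_0^2 - 145*q_0^2 = 144 - 145 = -1, not +1.
Check: 289^2 - 145*24^2 = 83521 - 83520 = 1, so (x, y) = (289, 24) solves the equation, and by the theorem it is the least positive solution.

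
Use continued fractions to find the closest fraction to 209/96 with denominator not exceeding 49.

37/17

Expand x = 209/96 as a continued fraction with the Euclidean algorithm:
  209 = 2*96 + 17, so a_0 = 2.
  96 = 5*17 + 11, so a_1 = 5.
  17 = 1*11 + 6, so a_2 = 1.
  11 = 1*6 + 5, so a_3 = 1.
  6 = 1*5 + 1, so a_4 = 1.
  5 = 5*1 + 0, so a_5 = 5.
so x = [2; 5, 1, 1, 1, 5].
Convergents (p_i = a_i*p_{i-1} + p_{i-2}, q_i = a_i*q_{i-1} + q_{i-2} with p_{-2}=0, p_{-1}=1, q_{-2}=1, q_{-1}=0), until the denominator exceeds 49:
  i=0: a_0=2, p_0 = 2*1 + 0 = 2, q_0 = 2*0 + 1 = 1.
  i=1: a_1=5, p_1 = 5*2 + 1 = 11, q_1 = 5*1 + 0 = 5.
  i=2: a_2=1, p_2 = 1*11 + 2 = 13, q_2 = 1*5 + 1 = 6.
  i=3: a_3=1, p_3 = 1*13 + 11 = 24, q_3 = 1*6 + 5 = 11.
  i=4: a_4=1, p_4 = 1*24 + 13 = 37, q_4 = 1*11 + 6 = 17.
  i=5: a_5=5, p_5 = 5*37 + 24 = 209, q_5 = 5*17 + 11 = 96.
q_5 = 96 > 49, so the last convergent with denominator <= 49 is p_4/q_4 = 37/17.
The closest fraction with denominator <= 49 is either p_4/q_4 or the intermediate fraction (k*p_4 + p_3)/(k*q_4 + q_3) with the largest k >= 1 whose denominator stays <= 49; these approach x as k grows, and every other convergent or intermediate fraction in range is farther away.
Largest k: floor((49 - q_3)/q_4) = floor((49 - 11)/17) = 2.
That gives (2*37 + 24)/(2*17 + 11) = 98/45.
Compare the errors: |x - 37/17| = |209*17 - 37*96|/(96*17) = 1/1632, and |x - 98/45| = |209*45 - 98*96|/(96*45) = 3/4320.
Cross-multiplying, 1*4320 = 4320 < 4896 = 3*1632, so 1/1632 is smaller: the convergent 37/17 is closer to x than 98/45.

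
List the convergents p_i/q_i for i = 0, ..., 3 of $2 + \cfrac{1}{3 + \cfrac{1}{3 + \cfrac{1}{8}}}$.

2/1, 7/3, 23/10, 191/83

Using the convergent recurrence p_i = a_i*p_{i-1} + p_{i-2}, q_i = a_i*q_{i-1} + q_{i-2} with p_{-2}=0, p_{-1}=1, q_{-2}=1, q_{-1}=0:
  i=0: a_0=2, p_0 = 2*1 + 0 = 2, q_0 = 2*0 + 1 = 1.
  i=1: a_1=3, p_1 = 3*2 + 1 = 7, q_1 = 3*1 + 0 = 3.
  i=2: a_2=3, p_2 = 3*7 + 2 = 23, q_2 = 3*3 + 1 = 10.
  i=3: a_3=8, p_3 = 8*23 + 7 = 191, q_3 = 8*10 + 3 = 83.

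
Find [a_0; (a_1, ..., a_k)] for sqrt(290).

Write x_i = (sqrt(290) + m_i)/d_i with (m_0, d_0) = (0, 1). a_0 = floor(sqrt(290)) = 17, since 17^2 = 289 <= 290 < 324 = 18^2.
Iterate m_{i+1} = d_i*a_i - m_i, d_{i+1} = (290 - m_{i+1}^2)/d_i, a_{i+1} = floor((a_0 + m_{i+1})/d_{i+1}):
  m_1 = 1*17 - 0 = 17, d_1 = (290 - 17^2)/1 = 1/1 = 1, a_1 = floor((17 + 17)/1) = 34.
  m_2 = 1*34 - 17 = 17, d_2 = (290 - 17^2)/1 = 1/1 = 1: (m_2, d_2) = (m_1, d_1) = (17, 1), so from here the quotient a_1 repeats; the period length is 1.
Hence the expansion of sqrt(290) is a_0 = 17 followed by the repeating block 34 (period 1).

[17; (34)]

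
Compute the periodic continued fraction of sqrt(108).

[10; (2, 1, 1, 4, 1, 1, 2, 20)]

Write x_i = (sqrt(108) + m_i)/d_i with (m_0, d_0) = (0, 1). a_0 = floor(sqrt(108)) = 10, since 10^2 = 100 <= 108 < 121 = 11^2.
Iterate m_{i+1} = d_i*a_i - m_i, d_{i+1} = (108 - m_{i+1}^2)/d_i, a_{i+1} = floor((a_0 + m_{i+1})/d_{i+1}):
  m_1 = 1*10 - 0 = 10, d_1 = (108 - 10^2)/1 = 8/1 = 8, a_1 = floor((10 + 10)/8) = 2.
  m_2 = 8*2 - 10 = 6, d_2 = (108 - 6^2)/8 = 72/8 = 9, a_2 = floor((10 + 6)/9) = 1.
  m_3 = 9*1 - 6 = 3, d_3 = (108 - 3^2)/9 = 99/9 = 11, a_3 = floor((10 + 3)/11) = 1.
  m_4 = 11*1 - 3 = 8, d_4 = (108 - 8^2)/11 = 44/11 = 4, a_4 = floor((10 + 8)/4) = 4.
  m_5 = 4*4 - 8 = 8, d_5 = (108 - 8^2)/4 = 44/4 = 11, a_5 = floor((10 + 8)/11) = 1.
  m_6 = 11*1 - 8 = 3, d_6 = (108 - 3^2)/11 = 99/11 = 9, a_6 = floor((10 + 3)/9) = 1.
  m_7 = 9*1 - 3 = 6, d_7 = (108 - 6^2)/9 = 72/9 = 8, a_7 = floor((10 + 6)/8) = 2.
  m_8 = 8*2 - 6 = 10, d_8 = (108 - 10^2)/8 = 8/8 = 1, a_8 = floor((10 + 10)/1) = 20.
  m_9 = 1*20 - 10 = 10, d_9 = (108 - 10^2)/1 = 8/1 = 8: (m_9, d_9) = (m_1, d_1) = (10, 8), so from here the quotients repeat a_1, ..., a_8; the period length is 8.
Hence the expansion of sqrt(108) is a_0 = 10 followed by the repeating block 2, 1, 1, 4, 1, 1, 2, 20 (period 8).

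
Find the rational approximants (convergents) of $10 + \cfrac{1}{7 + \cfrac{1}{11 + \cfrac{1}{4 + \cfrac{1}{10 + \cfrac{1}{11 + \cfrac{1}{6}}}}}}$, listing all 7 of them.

Using the convergent recurrence p_i = a_i*p_{i-1} + p_{i-2}, q_i = a_i*q_{i-1} + q_{i-2} with p_{-2}=0, p_{-1}=1, q_{-2}=1, q_{-1}=0:
  i=0: a_0=10, p_0 = 10*1 + 0 = 10, q_0 = 10*0 + 1 = 1.
  i=1: a_1=7, p_1 = 7*10 + 1 = 71, q_1 = 7*1 + 0 = 7.
  i=2: a_2=11, p_2 = 11*71 + 10 = 791, q_2 = 11*7 + 1 = 78.
  i=3: a_3=4, p_3 = 4*791 + 71 = 3235, q_3 = 4*78 + 7 = 319.
  i=4: a_4=10, p_4 = 10*3235 + 791 = 33141, q_4 = 10*319 + 78 = 3268.
  i=5: a_5=11, p_5 = 11*33141 + 3235 = 367786, q_5 = 11*3268 + 319 = 36267.
  i=6: a_6=6, p_6 = 6*367786 + 33141 = 2239857, q_6 = 6*36267 + 3268 = 220870.

10/1, 71/7, 791/78, 3235/319, 33141/3268, 367786/36267, 2239857/220870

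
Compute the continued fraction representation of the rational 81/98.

Run the Euclidean algorithm on 81 and 98; the successive quotients are the partial quotients a_0, a_1, ... (each step inverts the fractional part left over by the previous one):
  81 = 0*98 + 81, so a_0 = 0.
  98 = 1*81 + 17, so a_1 = 1.
  81 = 4*17 + 13, so a_2 = 4.
  17 = 1*13 + 4, so a_3 = 1.
  13 = 3*4 + 1, so a_4 = 3.
  4 = 4*1 + 0, so a_5 = 4.
The remainder reaches 0 after 6 divisions, so the expansion has 6 partial quotients, read off in order.

[0; 1, 4, 1, 3, 4]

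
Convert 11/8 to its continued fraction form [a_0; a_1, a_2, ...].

[1; 2, 1, 2]

Run the Euclidean algorithm on 11 and 8; the successive quotients are the partial quotients a_0, a_1, ... (each step inverts the fractional part left over by the previous one):
  11 = 1*8 + 3, so a_0 = 1.
  8 = 2*3 + 2, so a_1 = 2.
  3 = 1*2 + 1, so a_2 = 1.
  2 = 2*1 + 0, so a_3 = 2.
The remainder reaches 0 after 4 divisions, so the expansion has 4 partial quotients, read off in order.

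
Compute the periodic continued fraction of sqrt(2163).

Write x_i = (sqrt(2163) + m_i)/d_i with (m_0, d_0) = (0, 1). a_0 = floor(sqrt(2163)) = 46, since 46^2 = 2116 <= 2163 < 2209 = 47^2.
Iterate m_{i+1} = d_i*a_i - m_i, d_{i+1} = (2163 - m_{i+1}^2)/d_i, a_{i+1} = floor((a_0 + m_{i+1})/d_{i+1}):
  m_1 = 1*46 - 0 = 46, d_1 = (2163 - 46^2)/1 = 47/1 = 47, a_1 = floor((46 + 46)/47) = 1.
  m_2 = 47*1 - 46 = 1, d_2 = (2163 - 1^2)/47 = 2162/47 = 46, a_2 = floor((46 + 1)/46) = 1.
  m_3 = 46*1 - 1 = 45, d_3 = (2163 - 45^2)/46 = 138/46 = 3, a_3 = floor((46 + 45)/3) = 30.
  m_4 = 3*30 - 45 = 45, d_4 = (2163 - 45^2)/3 = 138/3 = 46, a_4 = floor((46 + 45)/46) = 1.
  m_5 = 46*1 - 45 = 1, d_5 = (2163 - 1^2)/46 = 2162/46 = 47, a_5 = floor((46 + 1)/47) = 1.
  m_6 = 47*1 - 1 = 46, d_6 = (2163 - 46^2)/47 = 47/47 = 1, a_6 = floor((46 + 46)/1) = 92.
  m_7 = 1*92 - 46 = 46, d_7 = (2163 - 46^2)/1 = 47/1 = 47: (m_7, d_7) = (m_1, d_1) = (46, 47), so from here the quotients repeat a_1, ..., a_6; the period length is 6.
Hence the expansion of sqrt(2163) is a_0 = 46 followed by the repeating block 1, 1, 30, 1, 1, 92 (period 6).

[46; (1, 1, 30, 1, 1, 92)]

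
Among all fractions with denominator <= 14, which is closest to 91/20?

50/11

Expand x = 91/20 as a continued fraction with the Euclidean algorithm:
  91 = 4*20 + 11, so a_0 = 4.
  20 = 1*11 + 9, so a_1 = 1.
  11 = 1*9 + 2, so a_2 = 1.
  9 = 4*2 + 1, so a_3 = 4.
  2 = 2*1 + 0, so a_4 = 2.
so x = [4; 1, 1, 4, 2].
Convergents (p_i = a_i*p_{i-1} + p_{i-2}, q_i = a_i*q_{i-1} + q_{i-2} with p_{-2}=0, p_{-1}=1, q_{-2}=1, q_{-1}=0), until the denominator exceeds 14:
  i=0: a_0=4, p_0 = 4*1 + 0 = 4, q_0 = 4*0 + 1 = 1.
  i=1: a_1=1, p_1 = 1*4 + 1 = 5, q_1 = 1*1 + 0 = 1.
  i=2: a_2=1, p_2 = 1*5 + 4 = 9, q_2 = 1*1 + 1 = 2.
  i=3: a_3=4, p_3 = 4*9 + 5 = 41, q_3 = 4*2 + 1 = 9.
  i=4: a_4=2, p_4 = 2*41 + 9 = 91, q_4 = 2*9 + 2 = 20.
q_4 = 20 > 14, so the last convergent with denominator <= 14 is p_3/q_3 = 41/9.
The closest fraction with denominator <= 14 is either p_3/q_3 or the intermediate fraction (k*p_3 + p_2)/(k*q_3 + q_2) with the largest k >= 1 whose denominator stays <= 14; these approach x as k grows, and every other convergent or intermediate fraction in range is farther away.
Largest k: floor((14 - q_2)/q_3) = floor((14 - 2)/9) = 1.
That gives (1*41 + 9)/(1*9 + 2) = 50/11.
Compare the errors: |x - 41/9| = |91*9 - 41*20|/(20*9) = 1/180, and |x - 50/11| = |91*11 - 50*20|/(20*11) = 1/220.
Cross-multiplying, 1*180 = 180 < 220 = 1*220, so 1/220 is smaller: the intermediate fraction 50/11 is closer to x than 41/9.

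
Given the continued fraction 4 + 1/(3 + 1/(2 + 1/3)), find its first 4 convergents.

Using the convergent recurrence p_i = a_i*p_{i-1} + p_{i-2}, q_i = a_i*q_{i-1} + q_{i-2} with p_{-2}=0, p_{-1}=1, q_{-2}=1, q_{-1}=0:
  i=0: a_0=4, p_0 = 4*1 + 0 = 4, q_0 = 4*0 + 1 = 1.
  i=1: a_1=3, p_1 = 3*4 + 1 = 13, q_1 = 3*1 + 0 = 3.
  i=2: a_2=2, p_2 = 2*13 + 4 = 30, q_2 = 2*3 + 1 = 7.
  i=3: a_3=3, p_3 = 3*30 + 13 = 103, q_3 = 3*7 + 3 = 24.

4/1, 13/3, 30/7, 103/24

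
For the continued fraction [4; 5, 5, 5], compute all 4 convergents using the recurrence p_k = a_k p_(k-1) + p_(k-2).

Using the convergent recurrence p_i = a_i*p_{i-1} + p_{i-2}, q_i = a_i*q_{i-1} + q_{i-2} with p_{-2}=0, p_{-1}=1, q_{-2}=1, q_{-1}=0:
  i=0: a_0=4, p_0 = 4*1 + 0 = 4, q_0 = 4*0 + 1 = 1.
  i=1: a_1=5, p_1 = 5*4 + 1 = 21, q_1 = 5*1 + 0 = 5.
  i=2: a_2=5, p_2 = 5*21 + 4 = 109, q_2 = 5*5 + 1 = 26.
  i=3: a_3=5, p_3 = 5*109 + 21 = 566, q_3 = 5*26 + 5 = 135.

4/1, 21/5, 109/26, 566/135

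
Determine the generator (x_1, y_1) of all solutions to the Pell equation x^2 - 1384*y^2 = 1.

(x, y) = (17299, 465)

First expand sqrt(1384) as a continued fraction. With x_i = (sqrt(1384) + m_i)/d_i and (m_0, d_0) = (0, 1): a_0 = floor(sqrt(1384)) = 37, since 37^2 = 1369 <= 1384 < 1444 = 38^2.
Iterate m_{i+1} = d_i*a_i - m_i, d_{i+1} = (1384 - m_{i+1}^2)/d_i, a_{i+1} = floor((a_0 + m_{i+1})/d_{i+1}):
  m_1 = 1*37 - 0 = 37, d_1 = (1384 - 37^2)/1 = 15/1 = 15, a_1 = floor((37 + 37)/15) = 4.
  m_2 = 15*4 - 37 = 23, d_2 = (1384 - 23^2)/15 = 855/15 = 57, a_2 = floor((37 + 23)/57) = 1.
  m_3 = 57*1 - 23 = 34, d_3 = (1384 - 34^2)/57 = 228/57 = 4, a_3 = floor((37 + 34)/4) = 17.
  m_4 = 4*17 - 34 = 34, d_4 = (1384 - 34^2)/4 = 228/4 = 57, a_4 = floor((37 + 34)/57) = 1.
  m_5 = 57*1 - 34 = 23, d_5 = (1384 - 23^2)/57 = 855/57 = 15, a_5 = floor((37 + 23)/15) = 4.
  m_6 = 15*4 - 23 = 37, d_6 = (1384 - 37^2)/15 = 15/15 = 1, a_6 = floor((37 + 37)/1) = 74.
  m_7 = 1*74 - 37 = 37, d_7 = (1384 - 37^2)/1 = 15/1 = 15: (m_7, d_7) = (m_1, d_1) = (37, 15), so from here the quotients repeat a_1, ..., a_6; the period length is 6.
So sqrt(1384) = [37; (4, 1, 17, 1, 4, 74)] with period length k = 6.
k is even, so the fundamental solution of x^2 - 1384y^2 = 1 is (p_{k-1}, q_{k-1}) = (p_5, q_5); compute convergents through index 5.
Convergents (p_i = a_i*p_{i-1} + p_{i-2}, q_i = a_i*q_{i-1} + q_{i-2} with p_{-2}=0, p_{-1}=1, q_{-2}=1, q_{-1}=0):
  i=0: a_0=37, p_0 = 37*1 + 0 = 37, q_0 = 37*0 + 1 = 1.
  i=1: a_1=4, p_1 = 4*37 + 1 = 149, q_1 = 4*1 + 0 = 4.
  i=2: a_2=1, p_2 = 1*149 + 37 = 186, q_2 = 1*4 + 1 = 5.
  i=3: a_3=17, p_3 = 17*186 + 149 = 3311, q_3 = 17*5 + 4 = 89.
  i=4: a_4=1, p_4 = 1*3311 + 186 = 3497, q_4 = 1*89 + 5 = 94.
  i=5: a_5=4, p_5 = 4*3497 + 3311 = 17299, q_5 = 4*94 + 89 = 465.
Check: 17299^2 - 1384*465^2 = 299255401 - 299255400 = 1, so (x, y) = (17299, 465) solves the equation, and by the theorem it is the least positive solution.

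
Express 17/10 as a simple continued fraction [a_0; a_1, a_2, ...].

[1; 1, 2, 3]

Run the Euclidean algorithm on 17 and 10; the successive quotients are the partial quotients a_0, a_1, ... (each step inverts the fractional part left over by the previous one):
  17 = 1*10 + 7, so a_0 = 1.
  10 = 1*7 + 3, so a_1 = 1.
  7 = 2*3 + 1, so a_2 = 2.
  3 = 3*1 + 0, so a_3 = 3.
The remainder reaches 0 after 4 divisions, so the expansion has 4 partial quotients, read off in order.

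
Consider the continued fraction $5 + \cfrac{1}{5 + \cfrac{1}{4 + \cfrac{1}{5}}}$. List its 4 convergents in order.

Using the convergent recurrence p_i = a_i*p_{i-1} + p_{i-2}, q_i = a_i*q_{i-1} + q_{i-2} with p_{-2}=0, p_{-1}=1, q_{-2}=1, q_{-1}=0:
  i=0: a_0=5, p_0 = 5*1 + 0 = 5, q_0 = 5*0 + 1 = 1.
  i=1: a_1=5, p_1 = 5*5 + 1 = 26, q_1 = 5*1 + 0 = 5.
  i=2: a_2=4, p_2 = 4*26 + 5 = 109, q_2 = 4*5 + 1 = 21.
  i=3: a_3=5, p_3 = 5*109 + 26 = 571, q_3 = 5*21 + 5 = 110.

5/1, 26/5, 109/21, 571/110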